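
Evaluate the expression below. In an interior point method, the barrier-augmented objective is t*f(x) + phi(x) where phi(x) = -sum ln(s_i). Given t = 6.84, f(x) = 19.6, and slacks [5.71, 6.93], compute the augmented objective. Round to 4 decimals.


Step 1: Compute log-barrier.
ln values: [1.7422, 1.9359]
phi = -(1.7422 + 1.9359) = -3.6781
Step 2: Compute augmented objective.
t*f(x) = 6.84*19.6 = 134.064
Total = 134.064 - 3.6781 = 130.3859


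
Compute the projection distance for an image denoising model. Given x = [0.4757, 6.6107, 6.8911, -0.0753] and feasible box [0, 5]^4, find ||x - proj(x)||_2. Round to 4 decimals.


Project each component onto [0, 5].
clip(0.4757) = 0.4757, clip(6.6107) = 5.0, clip(6.8911) = 5.0, clip(-0.0753) = 0.0
Projection = [0.4757, 5.0, 5.0, 0.0]
Squared diffs: [0.0, 2.5944, 3.5763, 0.0057]
Distance = sqrt(6.1764) = 2.4852


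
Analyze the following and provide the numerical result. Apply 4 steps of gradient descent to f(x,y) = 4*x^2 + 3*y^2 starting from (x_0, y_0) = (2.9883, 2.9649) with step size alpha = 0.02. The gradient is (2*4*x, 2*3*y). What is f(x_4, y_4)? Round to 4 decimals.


Gradient descent on f(x,y) = 4*x^2 + 3*y^2.
Starting point: (2.9883, 2.9649), alpha = 0.02
Step 1: grad_x = 2*4*2.9883 = 23.9064, grad_y = 2*3*2.9649 = 17.7894
  x_1 = 2.9883 - 0.02*23.9064 = 2.5102
  y_1 = 2.9649 - 0.02*17.7894 = 2.6091
Step 2: grad_x = 2*4*2.5102 = 20.0814, grad_y = 2*3*2.6091 = 15.6547
  x_2 = 2.5102 - 0.02*20.0814 = 2.1085
  y_2 = 2.6091 - 0.02*15.6547 = 2.296
Step 3: grad_x = 2*4*2.1085 = 16.8684, grad_y = 2*3*2.296 = 13.7761
  x_3 = 2.1085 - 0.02*16.8684 = 1.7712
  y_3 = 2.296 - 0.02*13.7761 = 2.0205
Step 4: grad_x = 2*4*1.7712 = 14.1694, grad_y = 2*3*2.0205 = 12.123
  x_4 = 1.7712 - 0.02*14.1694 = 1.4878
  y_4 = 2.0205 - 0.02*12.123 = 1.778
f(1.4878, 1.778) = 4*1.4878^2 + 3*1.778^2 = 18.3383


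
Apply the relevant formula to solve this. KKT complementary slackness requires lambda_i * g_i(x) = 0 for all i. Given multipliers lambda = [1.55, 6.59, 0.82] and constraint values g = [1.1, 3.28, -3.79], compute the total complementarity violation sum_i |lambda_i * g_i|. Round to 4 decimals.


KKT complementary slackness check:
lambda_1 * g_1 = 1.55 * 1.1 = 1.705
lambda_2 * g_2 = 6.59 * 3.28 = 21.6152
lambda_3 * g_3 = 0.82 * -3.79 = -3.1078
Total violation = 1.705 + 21.6152 + 3.1078 = 26.428


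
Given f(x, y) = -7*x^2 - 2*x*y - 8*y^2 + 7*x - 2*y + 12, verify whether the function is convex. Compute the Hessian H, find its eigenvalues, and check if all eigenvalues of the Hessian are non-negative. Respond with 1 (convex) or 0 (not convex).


The Hessian of f(x,y) = -7*x^2 - 2*x*y - 8*y^2 + 7*x - 2*y + 12 is:
H = [[-14, -2], [-2, -16]]
Trace = -14 - 16 = -30
Determinant = -14*-16 - (-2)^2 = 220
Discriminant = (-30)^2 - 4*220 = 20.0
Eigenvalues: lambda_1 = -17.2361, lambda_2 = -12.7639
The function is not convex.

0


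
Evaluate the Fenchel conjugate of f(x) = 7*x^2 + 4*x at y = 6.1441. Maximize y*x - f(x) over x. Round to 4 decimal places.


f*(y) = sup_x {y*x - a*x^2 - b*x} = sup_x {(y-b)*x - a*x^2}
FOC: (y - b) - 2a*x = 0 => x* = (y - b)/(2a)
x* = (6.1441 - 4)/(2*7) = 0.1532
f*(6.1441) = (y-b)^2/(4a) = (6.1441 - 4)^2/(4*7)
= 4.5972/28 = 0.1642


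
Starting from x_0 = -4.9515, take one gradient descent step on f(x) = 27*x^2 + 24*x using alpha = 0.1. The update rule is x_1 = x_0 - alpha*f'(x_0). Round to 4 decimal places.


We compute the gradient at x_0 and apply the update.
f'(x) = 54*x + 24
f'(-4.9515) = 54*-4.9515 + 24 = -243.381
x_1 = -4.9515 - 0.1*-243.381 = 19.3866


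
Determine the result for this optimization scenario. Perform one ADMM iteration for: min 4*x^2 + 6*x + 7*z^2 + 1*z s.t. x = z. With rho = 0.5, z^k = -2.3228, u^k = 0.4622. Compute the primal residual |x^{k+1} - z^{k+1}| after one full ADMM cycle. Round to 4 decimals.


ADMM iteration with rho = 0.5, z^k = -2.3228, u^k = 0.4622
Step 1: x-update.
Minimize 4*x^2 + 6*x + (0.5/2)*(x + 2.3228 + 0.4622)^2
FOC: (2*4 + 0.5)*x = -6 + 0.5*(-2.3228 - 0.4622)
x^{k+1} = -0.8697
Step 2: z-update.
Minimize 7*z^2 + 1*z + (0.5/2)*(-0.8697 - z + 0.4622)^2
FOC: (2*7 + 0.5)*z = -1 + 0.5*(-0.8697 + 0.4622)
z^{k+1} = -0.083
Step 3: u-update.
u^{k+1} = 0.4622 - 0.8697 + 0.083 = -0.3245
Step 4: Primal residual = |-0.8697 + 0.083| = 0.7867


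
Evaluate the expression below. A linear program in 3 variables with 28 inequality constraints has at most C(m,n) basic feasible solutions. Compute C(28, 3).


Each vertex corresponds to some choice of n active constraints out of m, so the number of vertices is at most C(m, n) = m! / (n!(m-n)!).
m = 28, n = 3
Numerator: 28 * 27 * 26
Denominator: 3! = 6
C(28, 3) = 3276


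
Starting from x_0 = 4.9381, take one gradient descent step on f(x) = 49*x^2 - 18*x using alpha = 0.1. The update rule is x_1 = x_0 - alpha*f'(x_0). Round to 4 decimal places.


We compute the gradient at x_0 and apply the update.
f'(x) = 98*x - 18
f'(4.9381) = 98*4.9381 - 18 = 465.9338
x_1 = 4.9381 - 0.1*465.9338 = -41.6553


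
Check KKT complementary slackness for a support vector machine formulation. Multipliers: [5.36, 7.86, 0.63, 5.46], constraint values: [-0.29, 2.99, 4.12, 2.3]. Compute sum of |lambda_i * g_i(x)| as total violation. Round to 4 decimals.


KKT complementary slackness check:
lambda_1 * g_1 = 5.36 * -0.29 = -1.5544
lambda_2 * g_2 = 7.86 * 2.99 = 23.5014
lambda_3 * g_3 = 0.63 * 4.12 = 2.5956
lambda_4 * g_4 = 5.46 * 2.3 = 12.558
Total violation = 1.5544 + 23.5014 + 2.5956 + 12.558 = 40.2094


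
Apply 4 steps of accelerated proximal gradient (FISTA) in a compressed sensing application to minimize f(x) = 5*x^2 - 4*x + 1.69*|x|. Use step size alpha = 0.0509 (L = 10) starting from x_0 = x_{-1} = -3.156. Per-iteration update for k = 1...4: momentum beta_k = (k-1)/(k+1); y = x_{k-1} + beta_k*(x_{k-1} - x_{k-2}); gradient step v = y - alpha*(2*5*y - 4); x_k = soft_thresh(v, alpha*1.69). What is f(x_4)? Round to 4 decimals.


FISTA on f(x) = 5*x^2 - 4*x + 1.69*|x|
L = 10, alpha = 0.0509
Iteration 1: beta = 0.0, y = -3.156 + 0.0*(-3.156 + 3.156) = -3.156
  grad(y) = -35.56, v = y - alpha*grad = -1.346
  prox(v) = soft_thresh(-1.346, 0.086) = -1.26
Iteration 2: beta = 0.3333, y = -1.26 + 0.3333*(-1.26 + 3.156) = -0.628
  grad(y) = -10.2797, v = y - alpha*grad = -0.1047
  prox(v) = soft_thresh(-0.1047, 0.086) = -0.0187
Iteration 3: beta = 0.5, y = -0.0187 + 0.5*(-0.0187 + 1.26) = 0.6019
  grad(y) = 2.0192, v = y - alpha*grad = 0.4991
  prox(v) = soft_thresh(0.4991, 0.086) = 0.4131
Iteration 4: beta = 0.6, y = 0.4131 + 0.6*(0.4131 + 0.0187) = 0.6722
  grad(y) = 2.7222, v = y - alpha*grad = 0.5337
  prox(v) = soft_thresh(0.5337, 0.086) = 0.4476
f(x_4) = 5*0.4476^2 - 4*0.4476 + 1.69*|0.4476| = -0.0321


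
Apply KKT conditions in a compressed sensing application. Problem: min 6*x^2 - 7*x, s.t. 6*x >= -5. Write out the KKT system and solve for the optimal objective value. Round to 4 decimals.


Step 1: Try lambda = 0 (constraint inactive).
Stationarity: 2*6*x - 7 = 0
x* = 7/(2*6) = 7/12 = 0.5833 (rounded; the exact value 7/12 is used below)
Check constraint: 6*0.5833 = 3.4998 >= -5 -- satisfied.
Step 2: Compute optimal value.
f(x*) = 6*(7/12)^2 - 7*(7/12) = -2.0417


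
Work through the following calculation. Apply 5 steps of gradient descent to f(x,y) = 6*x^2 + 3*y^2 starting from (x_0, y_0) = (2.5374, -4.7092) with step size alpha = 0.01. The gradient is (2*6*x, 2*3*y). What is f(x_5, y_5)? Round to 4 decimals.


Gradient descent on f(x,y) = 6*x^2 + 3*y^2.
Starting point: (2.5374, -4.7092), alpha = 0.01
Step 1: grad_x = 2*6*2.5374 = 30.4488, grad_y = 2*3*-4.7092 = -28.2552
  x_1 = 2.5374 - 0.01*30.4488 = 2.2329
  y_1 = -4.7092 - 0.01*-28.2552 = -4.4266
Step 2: grad_x = 2*6*2.2329 = 26.7949, grad_y = 2*3*-4.4266 = -26.5599
  x_2 = 2.2329 - 0.01*26.7949 = 1.965
  y_2 = -4.4266 - 0.01*-26.5599 = -4.161
Step 3: grad_x = 2*6*1.965 = 23.5796, grad_y = 2*3*-4.161 = -24.9663
  x_3 = 1.965 - 0.01*23.5796 = 1.7292
  y_3 = -4.161 - 0.01*-24.9663 = -3.9114
Step 4: grad_x = 2*6*1.7292 = 20.75, grad_y = 2*3*-3.9114 = -23.4683
  x_4 = 1.7292 - 0.01*20.75 = 1.5217
  y_4 = -3.9114 - 0.01*-23.4683 = -3.6767
Step 5: grad_x = 2*6*1.5217 = 18.26, grad_y = 2*3*-3.6767 = -22.0602
  x_5 = 1.5217 - 0.01*18.26 = 1.3391
  y_5 = -3.6767 - 0.01*-22.0602 = -3.4561
f(1.3391, -3.4561) = 6*1.3391^2 + 3*(-3.4561)^2 = 46.5925


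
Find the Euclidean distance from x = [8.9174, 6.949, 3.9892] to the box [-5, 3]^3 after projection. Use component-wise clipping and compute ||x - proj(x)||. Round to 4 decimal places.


Project each component onto [-5, 3].
clip(8.9174) = 3.0, clip(6.949) = 3.0, clip(3.9892) = 3.0
Projection = [3.0, 3.0, 3.0]
Squared diffs: [35.0156, 15.5946, 0.9785]
Distance = sqrt(51.5887) = 7.1825


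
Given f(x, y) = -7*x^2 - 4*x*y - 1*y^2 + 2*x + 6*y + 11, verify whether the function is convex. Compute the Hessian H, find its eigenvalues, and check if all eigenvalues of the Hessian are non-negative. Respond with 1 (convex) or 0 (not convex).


The Hessian of f(x,y) = -7*x^2 - 4*x*y - 1*y^2 + 2*x + 6*y + 11 is:
H = [[-14, -4], [-4, -2]]
Trace = -14 - 2 = -16
Determinant = -14*-2 - (-4)^2 = 12
Discriminant = (-16)^2 - 4*12 = 208.0
Eigenvalues: lambda_1 = -15.2111, lambda_2 = -0.7889
The function is not convex.

0


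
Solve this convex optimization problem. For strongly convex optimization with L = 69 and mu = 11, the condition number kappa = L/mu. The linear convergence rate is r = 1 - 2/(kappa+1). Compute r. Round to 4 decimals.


Step 1: Compute the condition number.
kappa = L/mu = 69/11 = 6.2727
Step 2: Compute the convergence rate.
r = 1 - 2/(kappa + 1) = 1 - 2*mu/(L + mu) = (L - mu)/(L + mu) = 58/80 = 0.725


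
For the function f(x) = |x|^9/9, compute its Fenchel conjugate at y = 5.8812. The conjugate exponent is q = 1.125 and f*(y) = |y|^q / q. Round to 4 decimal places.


The conjugate exponent q satisfies 1/p + 1/q = 1.
p = 9, so q = 9/(9 - 1) = 1.125
|y|^q = 5.8812^1.125 = 7.3392
f*(5.8812) = 7.3392 / 1.125 = 6.5237


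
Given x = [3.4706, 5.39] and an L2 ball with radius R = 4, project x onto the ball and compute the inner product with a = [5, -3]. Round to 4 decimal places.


Step 1: Compute ||x|| (intermediates to 6 decimals).
||x|| = sqrt(3.4706^2 + 5.39^2) = 6.410707
Step 2: Project.
Since ||x|| > R, scale = R/||x|| = 4/6.410707 = 0.623956, proj(x) = scale * x
proj(x) = [2.165502, 3.363123]
Step 3: Dot product.
a^T * proj(x) = 5*2.165502 - 3*3.363123 = 0.7381


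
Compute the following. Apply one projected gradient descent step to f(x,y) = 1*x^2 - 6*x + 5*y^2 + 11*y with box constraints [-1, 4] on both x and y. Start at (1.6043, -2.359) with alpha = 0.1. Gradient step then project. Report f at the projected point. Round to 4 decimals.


Step 1: Compute gradient at (1.6043, -2.359).
grad_x = 2*1*1.6043 - 6 = -2.7914
grad_y = 2*5*-2.359 + 11 = -12.59
Step 2: Gradient step.
x_raw = 1.6043 - 0.1*-2.7914 = 1.8834
y_raw = -2.359 - 0.1*-12.59 = -1.1
Step 3: Project onto [-1, 4].
x_proj = clip(1.8834) = 1.8834
y_proj = clip(-1.1) = -1.0
Step 4: Evaluate f.
f(1.8834, -1.0) = -13.7533


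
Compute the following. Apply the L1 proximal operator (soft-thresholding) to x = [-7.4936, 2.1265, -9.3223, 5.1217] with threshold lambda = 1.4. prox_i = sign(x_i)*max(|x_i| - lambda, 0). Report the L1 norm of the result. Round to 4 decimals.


Soft-thresholding with lambda = 1.4:
prox(-7.4936) = sign(-7.4936)*max(|-7.4936| - 1.4, 0) = -6.0936
prox(2.1265) = sign(2.1265)*max(|2.1265| - 1.4, 0) = 0.7265
prox(-9.3223) = sign(-9.3223)*max(|-9.3223| - 1.4, 0) = -7.9223
prox(5.1217) = sign(5.1217)*max(|5.1217| - 1.4, 0) = 3.7217
prox(x) = [-6.0936, 0.7265, -7.9223, 3.7217]
||prox(x)||_1 = 6.0936 + 0.7265 + 7.9223 + 3.7217 = 18.4641


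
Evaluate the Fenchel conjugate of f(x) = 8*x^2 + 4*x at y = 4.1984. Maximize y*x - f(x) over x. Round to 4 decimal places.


f*(y) = sup_x {y*x - a*x^2 - b*x} = sup_x {(y-b)*x - a*x^2}
FOC: (y - b) - 2a*x = 0 => x* = (y - b)/(2a)
x* = (4.1984 - 4)/(2*8) = 0.0124
f*(4.1984) = (y-b)^2/(4a) = (4.1984 - 4)^2/(4*8)
= 0.0394/32 = 0.0012


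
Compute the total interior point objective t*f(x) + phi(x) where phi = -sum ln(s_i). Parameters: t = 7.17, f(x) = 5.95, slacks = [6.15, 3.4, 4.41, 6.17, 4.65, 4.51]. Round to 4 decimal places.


Step 1: Compute log-barrier.
ln values: [1.8165, 1.2238, 1.4839, 1.8197, 1.5369, 1.5063]
phi = -(1.8165 + 1.2238 + 1.4839 + 1.8197 + 1.5369 + 1.5063) = -9.387
Step 2: Compute augmented objective.
t*f(x) = 7.17*5.95 = 42.6615
Total = 42.6615 - 9.387 = 33.2745


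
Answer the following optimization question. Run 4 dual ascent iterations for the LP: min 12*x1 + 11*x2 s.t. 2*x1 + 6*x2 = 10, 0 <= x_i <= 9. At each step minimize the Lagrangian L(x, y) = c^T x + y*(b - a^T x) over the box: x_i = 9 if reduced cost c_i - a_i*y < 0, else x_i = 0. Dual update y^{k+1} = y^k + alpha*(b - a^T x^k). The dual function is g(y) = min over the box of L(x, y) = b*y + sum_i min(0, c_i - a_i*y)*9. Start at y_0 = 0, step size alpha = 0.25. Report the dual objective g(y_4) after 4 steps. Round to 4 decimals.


Dual ascent for LP: min 12*x1 + 11*x2, 2*x1 + 6*x2 = 10, 0 <= x_i <= 9
Step 1: y^k = 0.0, reduced costs: (12.0, 11.0)
  x^k = (0.0, 0.0), subgradient = b - a^T x = 10.0
  y^{k+1} = 0.0 + 0.25*10.0 = 2.5
Step 2: y^k = 2.5, reduced costs: (7.0, -4.0)
  x^k = (0.0, 9.0), subgradient = b - a^T x = -44.0
  y^{k+1} = 2.5 + 0.25*-44.0 = -8.5
Step 3: y^k = -8.5, reduced costs: (29.0, 62.0)
  x^k = (0.0, 0.0), subgradient = b - a^T x = 10.0
  y^{k+1} = -8.5 + 0.25*10.0 = -6.0
Step 4: y^k = -6.0, reduced costs: (24.0, 47.0)
  x^k = (0.0, 0.0), subgradient = b - a^T x = 10.0
  y^{k+1} = -6.0 + 0.25*10.0 = -3.5
Dual objective at y_4 = -3.5: reduced costs (19.0, 32.0), box minimizer x = (0.0, 0.0)
g(y_4) = b*y + (c1 - a1*y)*x1 + (c2 - a2*y)*x2 = 10*(-3.5) + 19.0*0.0 + 32.0*0.0 = -35.0 + 0.0 + 0.0 = -35.0


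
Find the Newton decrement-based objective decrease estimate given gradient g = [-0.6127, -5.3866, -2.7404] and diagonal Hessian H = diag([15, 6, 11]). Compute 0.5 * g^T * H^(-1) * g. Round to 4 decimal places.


Step 1: H is diagonal, so H^(-1) * g = [-0.0408, -0.8978, -0.2491].
Step 2: g^T H^(-1) g = sum_i g_i^2 / H_ii
  = (-0.6127)^2/15 + (-5.3866)^2/6 + (-2.7404)^2/11
  = 0.025 + 4.8359 + 0.6827 = 5.5436
Step 3: Objective decrease = 0.5 * g^T H^(-1) g = 2.7718


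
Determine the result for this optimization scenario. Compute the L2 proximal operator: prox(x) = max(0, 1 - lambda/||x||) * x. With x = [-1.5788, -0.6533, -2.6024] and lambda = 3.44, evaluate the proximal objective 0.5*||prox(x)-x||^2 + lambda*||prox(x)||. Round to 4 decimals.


Step 1: Compute ||x||.
||x|| = 3.1132
Step 2: Compute scaling factor.
scale = max(0, 1 - 3.44/3.1132) = 0.0
Step 3: prox(x) = [-0.0, -0.0, -0.0]
||prox(x)|| = 0.0
Step 4: Proximal objective.
0.5*||prox-x||^2 = 4.8459
lambda*||prox|| = 0.0
Total = 4.8459


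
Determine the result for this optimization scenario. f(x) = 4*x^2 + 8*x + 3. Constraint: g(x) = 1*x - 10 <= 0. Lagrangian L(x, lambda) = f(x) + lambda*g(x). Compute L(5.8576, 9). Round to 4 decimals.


Step 1: Evaluate f(x).
f(5.8576) = 4*5.8576^2 + 8*5.8576 + 3 = 187.1067
Step 2: Evaluate g(x).
g(5.8576) = 1*5.8576 - 10 = -4.1424
Step 3: Compute Lagrangian.
L = 187.1067 + 9*-4.1424 = 149.8251


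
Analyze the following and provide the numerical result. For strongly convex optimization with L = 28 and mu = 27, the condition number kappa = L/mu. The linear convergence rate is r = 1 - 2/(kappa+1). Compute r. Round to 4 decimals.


Step 1: Compute the condition number.
kappa = L/mu = 28/27 = 1.037
Step 2: Compute the convergence rate.
r = 1 - 2/(kappa + 1) = 1 - 2*mu/(L + mu) = (L - mu)/(L + mu) = 1/55 = 0.0182


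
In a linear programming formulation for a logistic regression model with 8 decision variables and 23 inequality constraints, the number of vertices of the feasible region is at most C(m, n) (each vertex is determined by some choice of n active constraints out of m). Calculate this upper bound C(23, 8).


Each vertex corresponds to some choice of n active constraints out of m, so the number of vertices is at most C(m, n) = m! / (n!(m-n)!).
m = 23, n = 8
Numerator: 23 * 22 * 21 * 20 * 19 * 18 * 17 * 16
Denominator: 8! = 40320
C(23, 8) = 490314


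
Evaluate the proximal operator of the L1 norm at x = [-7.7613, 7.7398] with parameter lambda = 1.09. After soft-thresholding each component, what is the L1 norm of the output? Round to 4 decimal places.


Soft-thresholding with lambda = 1.09:
prox(-7.7613) = sign(-7.7613)*max(|-7.7613| - 1.09, 0) = -6.6713
prox(7.7398) = sign(7.7398)*max(|7.7398| - 1.09, 0) = 6.6498
prox(x) = [-6.6713, 6.6498]
||prox(x)||_1 = 6.6713 + 6.6498 = 13.3211


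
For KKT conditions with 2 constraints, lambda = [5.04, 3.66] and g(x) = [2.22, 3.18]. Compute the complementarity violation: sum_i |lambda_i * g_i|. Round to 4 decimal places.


KKT complementary slackness check:
lambda_1 * g_1 = 5.04 * 2.22 = 11.1888
lambda_2 * g_2 = 3.66 * 3.18 = 11.6388
Total violation = 11.1888 + 11.6388 = 22.8276


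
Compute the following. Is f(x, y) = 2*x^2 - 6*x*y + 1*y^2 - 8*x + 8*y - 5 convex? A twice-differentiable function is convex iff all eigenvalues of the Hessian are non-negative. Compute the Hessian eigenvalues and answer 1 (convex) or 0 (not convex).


The Hessian of f(x,y) = 2*x^2 - 6*x*y + 1*y^2 - 8*x + 8*y - 5 is:
H = [[4, -6], [-6, 2]]
Trace = 4 + 2 = 6
Determinant = 4*2 - (-6)^2 = -28
Discriminant = (6)^2 - 4*-28 = 148.0
Eigenvalues: lambda_1 = -3.0828, lambda_2 = 9.0828
The function is not convex.

0


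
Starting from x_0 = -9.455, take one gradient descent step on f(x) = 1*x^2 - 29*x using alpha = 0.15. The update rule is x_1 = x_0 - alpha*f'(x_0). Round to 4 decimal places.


We compute the gradient at x_0 and apply the update.
f'(x) = 2*x - 29
f'(-9.455) = 2*-9.455 - 29 = -47.91
x_1 = -9.455 - 0.15*-47.91 = -2.2685


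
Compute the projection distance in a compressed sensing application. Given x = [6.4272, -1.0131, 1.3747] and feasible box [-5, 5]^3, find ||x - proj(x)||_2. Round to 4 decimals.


Project each component onto [-5, 5].
clip(6.4272) = 5.0, clip(-1.0131) = -1.0131, clip(1.3747) = 1.3747
Projection = [5.0, -1.0131, 1.3747]
Squared diffs: [2.0369, 0.0, 0.0]
Distance = sqrt(2.0369) = 1.4272


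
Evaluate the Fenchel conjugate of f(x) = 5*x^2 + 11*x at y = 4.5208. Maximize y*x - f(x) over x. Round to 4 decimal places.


f*(y) = sup_x {y*x - a*x^2 - b*x} = sup_x {(y-b)*x - a*x^2}
FOC: (y - b) - 2a*x = 0 => x* = (y - b)/(2a)
x* = (4.5208 - 11)/(2*5) = -0.6479
f*(4.5208) = (y-b)^2/(4a) = (4.5208 - 11)^2/(4*5)
= 41.98/20 = 2.099


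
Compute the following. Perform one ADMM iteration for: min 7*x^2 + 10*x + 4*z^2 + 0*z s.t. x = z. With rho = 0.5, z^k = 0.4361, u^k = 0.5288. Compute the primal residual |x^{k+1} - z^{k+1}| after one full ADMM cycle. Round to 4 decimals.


ADMM iteration with rho = 0.5, z^k = 0.4361, u^k = 0.5288
Step 1: x-update.
Minimize 7*x^2 + 10*x + (0.5/2)*(x - 0.4361 + 0.5288)^2
FOC: (2*7 + 0.5)*x = -10 + 0.5*(0.4361 - 0.5288)
x^{k+1} = -0.6929
Step 2: z-update.
Minimize 4*z^2 + 0*z + (0.5/2)*(-0.6929 - z + 0.5288)^2
FOC: (2*4 + 0.5)*z = 0 + 0.5*(-0.6929 + 0.5288)
z^{k+1} = -0.0097
Step 3: u-update.
u^{k+1} = 0.5288 - 0.6929 + 0.0097 = -0.1544
Step 4: Primal residual = |-0.6929 + 0.0097| = 0.6832


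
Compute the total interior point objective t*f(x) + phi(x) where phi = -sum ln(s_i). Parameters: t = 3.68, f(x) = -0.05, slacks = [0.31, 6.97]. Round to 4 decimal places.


Step 1: Compute log-barrier.
ln values: [-1.1712, 1.9416]
phi = -(-1.1712 + 1.9416) = -0.7704
Step 2: Compute augmented objective.
t*f(x) = 3.68*-0.05 = -0.184
Total = -0.184 - 0.7704 = -0.9544


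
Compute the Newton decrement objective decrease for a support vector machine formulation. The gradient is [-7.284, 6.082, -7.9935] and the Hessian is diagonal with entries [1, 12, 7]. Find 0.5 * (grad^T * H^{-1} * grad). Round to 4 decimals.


Step 1: H is diagonal, so H^(-1) * g = [-7.284, 0.5068, -1.1419].
Step 2: g^T H^(-1) g = sum_i g_i^2 / H_ii
  = (-7.284)^2/1 + (6.082)^2/12 + (-7.9935)^2/7
  = 53.0567 + 3.0826 + 9.128 = 65.2672
Step 3: Objective decrease = 0.5 * g^T H^(-1) g = 32.6336


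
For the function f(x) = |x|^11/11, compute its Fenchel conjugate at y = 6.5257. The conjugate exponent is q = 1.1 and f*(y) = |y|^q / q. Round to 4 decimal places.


The conjugate exponent q satisfies 1/p + 1/q = 1.
p = 11, so q = 11/(11 - 1) = 1.1
|y|^q = 6.5257^1.1 = 7.8721
f*(6.5257) = 7.8721 / 1.1 = 7.1564


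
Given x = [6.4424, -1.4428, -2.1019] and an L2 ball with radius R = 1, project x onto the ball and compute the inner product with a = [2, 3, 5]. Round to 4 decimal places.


Step 1: Compute ||x|| (intermediates to 6 decimals).
||x|| = sqrt(6.4424^2 + (-1.4428)^2 + (-2.1019)^2) = 6.928504
Step 2: Project.
Since ||x|| > R, scale = R/||x|| = 1/6.928504 = 0.144331, proj(x) = scale * x
proj(x) = [0.929838, -0.208241, -0.303369]
Step 3: Dot product.
a^T * proj(x) = 2*0.929838 + 3*(-0.208241) + 5*(-0.303369) = -0.2819


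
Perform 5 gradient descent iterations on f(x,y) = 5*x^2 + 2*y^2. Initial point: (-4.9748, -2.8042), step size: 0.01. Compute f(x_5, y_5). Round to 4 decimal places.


Gradient descent on f(x,y) = 5*x^2 + 2*y^2.
Starting point: (-4.9748, -2.8042), alpha = 0.01
Step 1: grad_x = 2*5*-4.9748 = -49.748, grad_y = 2*2*-2.8042 = -11.2168
  x_1 = -4.9748 - 0.01*-49.748 = -4.4773
  y_1 = -2.8042 - 0.01*-11.2168 = -2.692
Step 2: grad_x = 2*5*-4.4773 = -44.7732, grad_y = 2*2*-2.692 = -10.7681
  x_2 = -4.4773 - 0.01*-44.7732 = -4.0296
  y_2 = -2.692 - 0.01*-10.7681 = -2.5844
Step 3: grad_x = 2*5*-4.0296 = -40.2959, grad_y = 2*2*-2.5844 = -10.3374
  x_3 = -4.0296 - 0.01*-40.2959 = -3.6266
  y_3 = -2.5844 - 0.01*-10.3374 = -2.481
Step 4: grad_x = 2*5*-3.6266 = -36.2663, grad_y = 2*2*-2.481 = -9.9239
  x_4 = -3.6266 - 0.01*-36.2663 = -3.264
  y_4 = -2.481 - 0.01*-9.9239 = -2.3817
Step 5: grad_x = 2*5*-3.264 = -32.6397, grad_y = 2*2*-2.3817 = -9.527
  x_5 = -3.264 - 0.01*-32.6397 = -2.9376
  y_5 = -2.3817 - 0.01*-9.527 = -2.2865
f(-2.9376, -2.2865) = 5*(-2.9376)^2 + 2*(-2.2865)^2 = 53.6025


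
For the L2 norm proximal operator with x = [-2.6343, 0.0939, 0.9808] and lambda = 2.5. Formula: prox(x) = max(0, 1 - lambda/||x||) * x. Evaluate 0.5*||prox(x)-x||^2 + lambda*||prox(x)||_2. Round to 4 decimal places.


Step 1: Compute ||x||.
||x|| = 2.8125
Step 2: Compute scaling factor.
scale = max(0, 1 - 2.5/2.8125) = 0.1111
Step 3: prox(x) = [-0.2927, 0.0104, 0.109]
||prox(x)|| = 0.3125
Step 4: Proximal objective.
0.5*||prox-x||^2 = 3.125
lambda*||prox|| = 0.7813
Total = 3.9063


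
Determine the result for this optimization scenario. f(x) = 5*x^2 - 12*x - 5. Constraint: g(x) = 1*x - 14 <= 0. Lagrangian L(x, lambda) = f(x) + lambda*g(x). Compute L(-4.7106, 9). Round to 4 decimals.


Step 1: Evaluate f(x).
f(-4.7106) = 5*(-4.7106)^2 - 12*(-4.7106) - 5 = 162.476
Step 2: Evaluate g(x).
g(-4.7106) = 1*-4.7106 - 14 = -18.7106
Step 3: Compute Lagrangian.
L = 162.476 + 9*-18.7106 = -5.9194


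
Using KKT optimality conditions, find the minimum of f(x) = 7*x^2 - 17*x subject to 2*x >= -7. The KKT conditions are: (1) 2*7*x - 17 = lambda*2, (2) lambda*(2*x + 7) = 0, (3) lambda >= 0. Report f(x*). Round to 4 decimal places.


Step 1: Try lambda = 0 (constraint inactive).
Stationarity: 2*7*x - 17 = 0
x* = 17/(2*7) = 17/14 = 1.2143 (rounded; the exact value 17/14 is used below)
Check constraint: 2*1.2143 = 2.4286 >= -7 -- satisfied.
Step 2: Compute optimal value.
f(x*) = 7*(17/14)^2 - 17*(17/14) = -10.3214


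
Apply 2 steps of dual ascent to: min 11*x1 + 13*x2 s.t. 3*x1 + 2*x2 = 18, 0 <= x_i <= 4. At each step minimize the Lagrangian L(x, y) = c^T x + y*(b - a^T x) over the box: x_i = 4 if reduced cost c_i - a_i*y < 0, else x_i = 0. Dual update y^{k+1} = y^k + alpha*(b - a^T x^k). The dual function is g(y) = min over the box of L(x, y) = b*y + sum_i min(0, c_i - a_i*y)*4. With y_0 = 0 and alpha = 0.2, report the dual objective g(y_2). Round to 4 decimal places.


Dual ascent for LP: min 11*x1 + 13*x2, 3*x1 + 2*x2 = 18, 0 <= x_i <= 4
Step 1: y^k = 0.0, reduced costs: (11.0, 13.0)
  x^k = (0.0, 0.0), subgradient = b - a^T x = 18.0
  y^{k+1} = 0.0 + 0.2*18.0 = 3.6
Step 2: y^k = 3.6, reduced costs: (0.2, 5.8)
  x^k = (0.0, 0.0), subgradient = b - a^T x = 18.0
  y^{k+1} = 3.6 + 0.2*18.0 = 7.2
Dual objective at y_2 = 7.2: reduced costs (-10.6, -1.4), box minimizer x = (4.0, 4.0)
g(y_2) = b*y + (c1 - a1*y)*x1 + (c2 - a2*y)*x2 = 18*7.2 + (-10.6)*4.0 + (-1.4)*4.0 = 129.6 - 42.4 - 5.6 = 81.6


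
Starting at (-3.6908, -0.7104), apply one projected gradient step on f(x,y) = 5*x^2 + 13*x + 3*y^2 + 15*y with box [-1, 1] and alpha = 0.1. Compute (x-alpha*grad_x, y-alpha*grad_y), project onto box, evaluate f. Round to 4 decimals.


Step 1: Compute gradient at (-3.6908, -0.7104).
grad_x = 2*5*-3.6908 + 13 = -23.908
grad_y = 2*3*-0.7104 + 15 = 10.7376
Step 2: Gradient step.
x_raw = -3.6908 - 0.1*-23.908 = -1.3
y_raw = -0.7104 - 0.1*10.7376 = -1.7842
Step 3: Project onto [-1, 1].
x_proj = clip(-1.3) = -1.0
y_proj = clip(-1.7842) = -1.0
Step 4: Evaluate f.
f(-1.0, -1.0) = -20.0


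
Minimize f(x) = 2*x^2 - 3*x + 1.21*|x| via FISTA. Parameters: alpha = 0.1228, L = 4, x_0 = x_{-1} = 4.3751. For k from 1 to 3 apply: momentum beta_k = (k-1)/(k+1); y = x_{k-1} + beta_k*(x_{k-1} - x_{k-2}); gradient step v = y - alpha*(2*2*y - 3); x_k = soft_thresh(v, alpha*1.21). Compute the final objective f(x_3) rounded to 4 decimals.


FISTA on f(x) = 2*x^2 - 3*x + 1.21*|x|
L = 4, alpha = 0.1228
Iteration 1: beta = 0.0, y = 4.3751 + 0.0*(4.3751 - 4.3751) = 4.3751
  grad(y) = 14.5004, v = y - alpha*grad = 2.5945
  prox(v) = soft_thresh(2.5945, 0.1486) = 2.4459
Iteration 2: beta = 0.3333, y = 2.4459 + 0.3333*(2.4459 - 4.3751) = 1.8028
  grad(y) = 4.2111, v = y - alpha*grad = 1.2857
  prox(v) = soft_thresh(1.2857, 0.1486) = 1.1371
Iteration 3: beta = 0.5, y = 1.1371 + 0.5*(1.1371 - 2.4459) = 0.4827
  grad(y) = -1.0693, v = y - alpha*grad = 0.614
  prox(v) = soft_thresh(0.614, 0.1486) = 0.4654
f(x_3) = 2*0.4654^2 - 3*0.4654 + 1.21*|0.4654| = -0.3999


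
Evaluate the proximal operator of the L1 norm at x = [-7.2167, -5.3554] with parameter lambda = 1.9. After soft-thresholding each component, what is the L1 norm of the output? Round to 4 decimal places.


Soft-thresholding with lambda = 1.9:
prox(-7.2167) = sign(-7.2167)*max(|-7.2167| - 1.9, 0) = -5.3167
prox(-5.3554) = sign(-5.3554)*max(|-5.3554| - 1.9, 0) = -3.4554
prox(x) = [-5.3167, -3.4554]
||prox(x)||_1 = 5.3167 + 3.4554 = 8.7721


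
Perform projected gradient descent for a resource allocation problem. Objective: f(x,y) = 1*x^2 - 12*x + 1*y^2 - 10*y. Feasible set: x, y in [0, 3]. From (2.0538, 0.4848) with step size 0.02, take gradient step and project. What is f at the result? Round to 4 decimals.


Step 1: Compute gradient at (2.0538, 0.4848).
grad_x = 2*1*2.0538 - 12 = -7.8924
grad_y = 2*1*0.4848 - 10 = -9.0304
Step 2: Gradient step.
x_raw = 2.0538 - 0.02*-7.8924 = 2.2116
y_raw = 0.4848 - 0.02*-9.0304 = 0.6654
Step 3: Project onto [0, 3].
x_proj = clip(2.2116) = 2.2116
y_proj = clip(0.6654) = 0.6654
Step 4: Evaluate f.
f(2.2116, 0.6654) = -27.8597


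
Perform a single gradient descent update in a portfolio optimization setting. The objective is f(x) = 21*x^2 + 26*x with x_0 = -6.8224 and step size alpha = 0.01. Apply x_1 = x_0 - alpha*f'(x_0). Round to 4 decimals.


We compute the gradient at x_0 and apply the update.
f'(x) = 42*x + 26
f'(-6.8224) = 42*-6.8224 + 26 = -260.5408
x_1 = -6.8224 - 0.01*-260.5408 = -4.217


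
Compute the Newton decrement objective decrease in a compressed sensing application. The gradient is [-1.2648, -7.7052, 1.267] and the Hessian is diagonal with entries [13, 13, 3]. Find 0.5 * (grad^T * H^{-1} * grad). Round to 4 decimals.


Step 1: H is diagonal, so H^(-1) * g = [-0.0973, -0.5927, 0.4223].
Step 2: g^T H^(-1) g = sum_i g_i^2 / H_ii
  = (-1.2648)^2/13 + (-7.7052)^2/13 + (1.267)^2/3
  = 0.1231 + 4.5669 + 0.5351 = 5.2251
Step 3: Objective decrease = 0.5 * g^T H^(-1) g = 2.6125


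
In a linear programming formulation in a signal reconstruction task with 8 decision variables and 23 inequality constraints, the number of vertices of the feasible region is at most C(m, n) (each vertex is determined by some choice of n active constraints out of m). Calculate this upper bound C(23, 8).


Each vertex corresponds to some choice of n active constraints out of m, so the number of vertices is at most C(m, n) = m! / (n!(m-n)!).
m = 23, n = 8
Numerator: 23 * 22 * 21 * 20 * 19 * 18 * 17 * 16
Denominator: 8! = 40320
C(23, 8) = 490314


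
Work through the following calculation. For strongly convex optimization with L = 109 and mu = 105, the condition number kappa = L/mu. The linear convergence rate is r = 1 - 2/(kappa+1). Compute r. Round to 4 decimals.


Step 1: Compute the condition number.
kappa = L/mu = 109/105 = 1.0381
Step 2: Compute the convergence rate.
r = 1 - 2/(kappa + 1) = 1 - 2*mu/(L + mu) = (L - mu)/(L + mu) = 4/214 = 0.0187


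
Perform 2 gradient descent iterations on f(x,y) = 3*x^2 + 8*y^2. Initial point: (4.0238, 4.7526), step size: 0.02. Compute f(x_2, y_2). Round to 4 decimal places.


Gradient descent on f(x,y) = 3*x^2 + 8*y^2.
Starting point: (4.0238, 4.7526), alpha = 0.02
Step 1: grad_x = 2*3*4.0238 = 24.1428, grad_y = 2*8*4.7526 = 76.0416
  x_1 = 4.0238 - 0.02*24.1428 = 3.5409
  y_1 = 4.7526 - 0.02*76.0416 = 3.2318
Step 2: grad_x = 2*3*3.5409 = 21.2457, grad_y = 2*8*3.2318 = 51.7083
  x_2 = 3.5409 - 0.02*21.2457 = 3.116
  y_2 = 3.2318 - 0.02*51.7083 = 2.1976
f(3.116, 2.1976) = 3*3.116^2 + 8*2.1976^2 = 67.7646


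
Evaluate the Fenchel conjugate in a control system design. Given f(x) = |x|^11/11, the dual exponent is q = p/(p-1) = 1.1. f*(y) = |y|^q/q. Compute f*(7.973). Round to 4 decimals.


The conjugate exponent q satisfies 1/p + 1/q = 1.
p = 11, so q = 11/(11 - 1) = 1.1
|y|^q = 7.973^1.1 = 9.8126
f*(7.973) = 9.8126 / 1.1 = 8.9205


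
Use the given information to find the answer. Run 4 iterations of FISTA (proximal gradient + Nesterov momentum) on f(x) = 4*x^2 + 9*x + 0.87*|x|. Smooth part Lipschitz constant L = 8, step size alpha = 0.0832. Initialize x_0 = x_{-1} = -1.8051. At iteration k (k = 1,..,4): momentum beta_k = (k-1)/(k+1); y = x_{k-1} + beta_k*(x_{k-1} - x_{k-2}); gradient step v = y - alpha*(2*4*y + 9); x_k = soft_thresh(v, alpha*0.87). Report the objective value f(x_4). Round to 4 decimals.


FISTA on f(x) = 4*x^2 + 9*x + 0.87*|x|
L = 8, alpha = 0.0832
Iteration 1: beta = 0.0, y = -1.8051 + 0.0*(-1.8051 + 1.8051) = -1.8051
  grad(y) = -5.4408, v = y - alpha*grad = -1.3524
  prox(v) = soft_thresh(-1.3524, 0.0724) = -1.28
Iteration 2: beta = 0.3333, y = -1.28 + 0.3333*(-1.28 + 1.8051) = -1.105
  grad(y) = 0.1598, v = y - alpha*grad = -1.1183
  prox(v) = soft_thresh(-1.1183, 0.0724) = -1.0459
Iteration 3: beta = 0.5, y = -1.0459 + 0.5*(-1.0459 + 1.28) = -0.9289
  grad(y) = 1.5689, v = y - alpha*grad = -1.0594
  prox(v) = soft_thresh(-1.0594, 0.0724) = -0.987
Iteration 4: beta = 0.6, y = -0.987 + 0.6*(-0.987 + 1.0459) = -0.9517
  grad(y) = 1.3865, v = y - alpha*grad = -1.067
  prox(v) = soft_thresh(-1.067, 0.0724) = -0.9947
f(x_4) = 4*(-0.9947)^2 + 9*(-0.9947) + 0.87*|-0.9947| = -4.1292


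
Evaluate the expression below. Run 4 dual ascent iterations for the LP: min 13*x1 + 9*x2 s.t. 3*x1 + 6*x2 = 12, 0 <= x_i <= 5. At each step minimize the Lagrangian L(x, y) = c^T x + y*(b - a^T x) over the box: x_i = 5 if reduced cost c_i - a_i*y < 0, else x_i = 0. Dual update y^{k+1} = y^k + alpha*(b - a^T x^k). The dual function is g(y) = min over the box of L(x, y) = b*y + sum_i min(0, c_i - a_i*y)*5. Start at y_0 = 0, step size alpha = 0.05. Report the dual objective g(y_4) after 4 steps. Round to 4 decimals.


Dual ascent for LP: min 13*x1 + 9*x2, 3*x1 + 6*x2 = 12, 0 <= x_i <= 5
Step 1: y^k = 0.0, reduced costs: (13.0, 9.0)
  x^k = (0.0, 0.0), subgradient = b - a^T x = 12.0
  y^{k+1} = 0.0 + 0.05*12.0 = 0.6
Step 2: y^k = 0.6, reduced costs: (11.2, 5.4)
  x^k = (0.0, 0.0), subgradient = b - a^T x = 12.0
  y^{k+1} = 0.6 + 0.05*12.0 = 1.2
Step 3: y^k = 1.2, reduced costs: (9.4, 1.8)
  x^k = (0.0, 0.0), subgradient = b - a^T x = 12.0
  y^{k+1} = 1.2 + 0.05*12.0 = 1.8
Step 4: y^k = 1.8, reduced costs: (7.6, -1.8)
  x^k = (0.0, 5.0), subgradient = b - a^T x = -18.0
  y^{k+1} = 1.8 + 0.05*-18.0 = 0.9
Dual objective at y_4 = 0.9: reduced costs (10.3, 3.6), box minimizer x = (0.0, 0.0)
g(y_4) = b*y + (c1 - a1*y)*x1 + (c2 - a2*y)*x2 = 12*0.9 + 10.3*0.0 + 3.6*0.0 = 10.8 + 0.0 + 0.0 = 10.8


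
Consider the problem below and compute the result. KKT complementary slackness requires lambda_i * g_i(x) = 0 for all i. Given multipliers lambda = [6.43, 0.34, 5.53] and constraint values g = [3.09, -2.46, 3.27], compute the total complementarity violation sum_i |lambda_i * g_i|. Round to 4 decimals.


KKT complementary slackness check:
lambda_1 * g_1 = 6.43 * 3.09 = 19.8687
lambda_2 * g_2 = 0.34 * -2.46 = -0.8364
lambda_3 * g_3 = 5.53 * 3.27 = 18.0831
Total violation = 19.8687 + 0.8364 + 18.0831 = 38.7882


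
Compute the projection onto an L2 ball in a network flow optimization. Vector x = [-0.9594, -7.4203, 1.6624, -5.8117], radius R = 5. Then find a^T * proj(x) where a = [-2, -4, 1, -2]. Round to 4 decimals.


Step 1: Compute ||x|| (intermediates to 6 decimals).
||x|| = sqrt((-0.9594)^2 + (-7.4203)^2 + 1.6624^2 + (-5.8117)^2) = 9.61877
Step 2: Project.
Since ||x|| > R, scale = R/||x|| = 5/9.61877 = 0.519817, proj(x) = scale * x
proj(x) = [-0.498712, -3.857198, 0.864144, -3.02102]
Step 3: Dot product.
a^T * proj(x) = -2*(-0.498712) - 4*(-3.857198) + 1*0.864144 - 2*(-3.02102) = 23.3324


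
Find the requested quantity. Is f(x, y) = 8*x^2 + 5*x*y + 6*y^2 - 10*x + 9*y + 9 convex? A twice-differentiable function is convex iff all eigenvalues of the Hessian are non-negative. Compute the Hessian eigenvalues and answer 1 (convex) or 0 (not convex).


The Hessian of f(x,y) = 8*x^2 + 5*x*y + 6*y^2 - 10*x + 9*y + 9 is:
H = [[16, 5], [5, 12]]
Trace = 16 + 12 = 28
Determinant = 16*12 - (5)^2 = 167
Discriminant = (28)^2 - 4*167 = 116.0
Eigenvalues: lambda_1 = 8.6148, lambda_2 = 19.3852
The function is convex.

1


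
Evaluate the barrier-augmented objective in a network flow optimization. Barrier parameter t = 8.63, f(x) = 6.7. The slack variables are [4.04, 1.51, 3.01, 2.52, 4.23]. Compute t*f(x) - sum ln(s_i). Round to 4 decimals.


Step 1: Compute log-barrier.
ln values: [1.3962, 0.4121, 1.1019, 0.9243, 1.4422]
phi = -(1.3962 + 0.4121 + 1.1019 + 0.9243 + 1.4422) = -5.2768
Step 2: Compute augmented objective.
t*f(x) = 8.63*6.7 = 57.821
Total = 57.821 - 5.2768 = 52.5442


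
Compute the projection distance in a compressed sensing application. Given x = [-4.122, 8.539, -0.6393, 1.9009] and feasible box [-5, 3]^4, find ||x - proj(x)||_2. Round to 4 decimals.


Project each component onto [-5, 3].
clip(-4.122) = -4.122, clip(8.539) = 3.0, clip(-0.6393) = -0.6393, clip(1.9009) = 1.9009
Projection = [-4.122, 3.0, -0.6393, 1.9009]
Squared diffs: [0.0, 30.6805, 0.0, 0.0]
Distance = sqrt(30.6805) = 5.539


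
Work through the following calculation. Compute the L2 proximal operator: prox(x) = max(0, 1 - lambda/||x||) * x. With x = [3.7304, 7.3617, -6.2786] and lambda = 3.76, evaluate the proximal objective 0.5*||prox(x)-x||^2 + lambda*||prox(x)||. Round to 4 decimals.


Step 1: Compute ||x||.
||x|| = 10.3697
Step 2: Compute scaling factor.
scale = max(0, 1 - 3.76/10.3697) = 0.6374
Step 3: prox(x) = [2.3778, 4.6924, -4.002]
||prox(x)|| = 6.6097
Step 4: Proximal objective.
0.5*||prox-x||^2 = 7.0688
lambda*||prox|| = 24.8525
Total = 31.9214


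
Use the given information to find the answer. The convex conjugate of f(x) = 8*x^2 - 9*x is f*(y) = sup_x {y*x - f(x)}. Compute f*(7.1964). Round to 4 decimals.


f*(y) = sup_x {y*x - a*x^2 - b*x} = sup_x {(y-b)*x - a*x^2}
FOC: (y - b) - 2a*x = 0 => x* = (y - b)/(2a)
x* = (7.1964 + 9)/(2*8) = 1.0123
f*(7.1964) = (y-b)^2/(4a) = (7.1964 + 9)^2/(4*8)
= 262.3234/32 = 8.1976


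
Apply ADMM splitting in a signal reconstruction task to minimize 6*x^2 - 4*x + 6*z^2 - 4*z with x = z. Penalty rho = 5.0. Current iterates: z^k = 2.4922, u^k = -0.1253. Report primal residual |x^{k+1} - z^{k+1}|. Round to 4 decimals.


ADMM iteration with rho = 5.0, z^k = 2.4922, u^k = -0.1253
Step 1: x-update.
Minimize 6*x^2 - 4*x + (5.0/2)*(x - 2.4922 - 0.1253)^2
FOC: (2*6 + 5.0)*x = 4 + 5.0*(2.4922 + 0.1253)
x^{k+1} = 1.0051
Step 2: z-update.
Minimize 6*z^2 - 4*z + (5.0/2)*(1.0051 - z - 0.1253)^2
FOC: (2*6 + 5.0)*z = 4 + 5.0*(1.0051 - 0.1253)
z^{k+1} = 0.4941
Step 3: u-update.
u^{k+1} = -0.1253 + 1.0051 - 0.4941 = 0.3858
Step 4: Primal residual = |1.0051 - 0.4941| = 0.5111


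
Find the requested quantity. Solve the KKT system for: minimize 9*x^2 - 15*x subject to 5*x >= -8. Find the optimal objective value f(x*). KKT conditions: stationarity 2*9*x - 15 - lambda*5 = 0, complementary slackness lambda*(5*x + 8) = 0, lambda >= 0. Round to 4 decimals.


Step 1: Try lambda = 0 (constraint inactive).
Stationarity: 2*9*x - 15 = 0
x* = 15/(2*9) = 5/6 = 0.8333 (rounded; the exact value 5/6 is used below)
Check constraint: 5*0.8333 = 4.1665 >= -8 -- satisfied.
Step 2: Compute optimal value.
f(x*) = 9*(5/6)^2 - 15*(5/6) = -6.25


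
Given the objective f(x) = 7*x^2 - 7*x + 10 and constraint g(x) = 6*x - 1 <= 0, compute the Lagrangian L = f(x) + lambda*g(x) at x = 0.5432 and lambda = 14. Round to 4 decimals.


Step 1: Evaluate f(x).
f(0.5432) = 7*0.5432^2 - 7*0.5432 + 10 = 8.2631
Step 2: Evaluate g(x).
g(0.5432) = 6*0.5432 - 1 = 2.2592
Step 3: Compute Lagrangian.
L = 8.2631 + 14*2.2592 = 39.8919


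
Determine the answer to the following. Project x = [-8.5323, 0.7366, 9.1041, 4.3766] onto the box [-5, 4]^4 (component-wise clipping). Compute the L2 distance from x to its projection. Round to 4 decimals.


Project each component onto [-5, 4].
clip(-8.5323) = -5.0, clip(0.7366) = 0.7366, clip(9.1041) = 4.0, clip(4.3766) = 4.0
Projection = [-5.0, 0.7366, 4.0, 4.0]
Squared diffs: [12.4771, 0.0, 26.0518, 0.1418]
Distance = sqrt(38.6707) = 6.2186


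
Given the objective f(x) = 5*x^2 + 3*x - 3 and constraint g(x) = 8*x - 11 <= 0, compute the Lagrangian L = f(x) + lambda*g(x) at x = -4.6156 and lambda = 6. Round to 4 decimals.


Step 1: Evaluate f(x).
f(-4.6156) = 5*(-4.6156)^2 + 3*(-4.6156) - 3 = 89.672
Step 2: Evaluate g(x).
g(-4.6156) = 8*-4.6156 - 11 = -47.9248
Step 3: Compute Lagrangian.
L = 89.672 + 6*-47.9248 = -197.8768


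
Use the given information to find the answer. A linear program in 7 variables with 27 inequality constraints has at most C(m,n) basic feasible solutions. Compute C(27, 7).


Each vertex corresponds to some choice of n active constraints out of m, so the number of vertices is at most C(m, n) = m! / (n!(m-n)!).
m = 27, n = 7
Numerator: 27 * 26 * 25 * 24 * 23 * 22 * 21
Denominator: 7! = 5040
C(27, 7) = 888030


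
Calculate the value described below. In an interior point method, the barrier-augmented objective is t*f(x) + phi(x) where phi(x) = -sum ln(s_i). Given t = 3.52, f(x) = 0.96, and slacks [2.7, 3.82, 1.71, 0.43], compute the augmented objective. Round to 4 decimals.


Step 1: Compute log-barrier.
ln values: [0.9933, 1.3403, 0.5365, -0.844]
phi = -(0.9933 + 1.3403 + 0.5365 - 0.844) = -2.026
Step 2: Compute augmented objective.
t*f(x) = 3.52*0.96 = 3.3792
Total = 3.3792 - 2.026 = 1.3532


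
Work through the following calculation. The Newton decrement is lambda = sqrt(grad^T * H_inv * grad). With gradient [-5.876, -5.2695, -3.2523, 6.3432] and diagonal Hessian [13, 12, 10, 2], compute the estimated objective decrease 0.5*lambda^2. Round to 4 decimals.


Step 1: H is diagonal, so H^(-1) * g = [-0.452, -0.4391, -0.3252, 3.1716].
Step 2: g^T H^(-1) g = sum_i g_i^2 / H_ii
  = (-5.876)^2/13 + (-5.2695)^2/12 + (-3.2523)^2/10 + (6.3432)^2/2
  = 2.656 + 2.314 + 1.0577 + 20.1181 = 26.1458
Step 3: Objective decrease = 0.5 * g^T H^(-1) g = 13.0729


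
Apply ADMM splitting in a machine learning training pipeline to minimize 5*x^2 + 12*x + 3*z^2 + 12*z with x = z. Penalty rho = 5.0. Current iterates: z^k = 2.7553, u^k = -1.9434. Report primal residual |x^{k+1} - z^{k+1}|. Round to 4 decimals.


ADMM iteration with rho = 5.0, z^k = 2.7553, u^k = -1.9434
Step 1: x-update.
Minimize 5*x^2 + 12*x + (5.0/2)*(x - 2.7553 - 1.9434)^2
FOC: (2*5 + 5.0)*x = -12 + 5.0*(2.7553 + 1.9434)
x^{k+1} = 0.7662
Step 2: z-update.
Minimize 3*z^2 + 12*z + (5.0/2)*(0.7662 - z - 1.9434)^2
FOC: (2*3 + 5.0)*z = -12 + 5.0*(0.7662 - 1.9434)
z^{k+1} = -1.626
Step 3: u-update.
u^{k+1} = -1.9434 + 0.7662 + 1.626 = 0.4488
Step 4: Primal residual = |0.7662 + 1.626| = 2.3922
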